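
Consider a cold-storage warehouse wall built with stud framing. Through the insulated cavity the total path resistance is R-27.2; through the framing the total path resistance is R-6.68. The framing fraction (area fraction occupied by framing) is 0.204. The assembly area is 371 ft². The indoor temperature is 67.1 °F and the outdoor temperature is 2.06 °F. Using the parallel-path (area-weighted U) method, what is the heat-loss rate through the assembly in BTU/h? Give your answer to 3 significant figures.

U_eff = 0.796/27.2 + 0.204/6.68 = 0.02926 + 0.03054 = 0.0598
R_eff = 1/U_eff = 16.72 ft²·°F·h/BTU
Q = 371 × (67.1 − 2.06) / 16.72 = 1443 BTU/h

1440 BTU/h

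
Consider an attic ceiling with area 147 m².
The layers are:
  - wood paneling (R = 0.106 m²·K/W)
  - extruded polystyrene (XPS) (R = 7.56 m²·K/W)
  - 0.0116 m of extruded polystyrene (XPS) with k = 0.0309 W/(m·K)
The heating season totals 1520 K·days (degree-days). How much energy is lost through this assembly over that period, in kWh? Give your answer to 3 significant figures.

667 kWh

0.0116/0.0309 = 0.3754
R_total = 0.106 + 7.56 + 0.3754 = 8.041 m²·K/W
E = A × HDD × 24 / R / 1000 = 147 × 1520 × 24 / 8.041 / 1000 = 666.9 kWh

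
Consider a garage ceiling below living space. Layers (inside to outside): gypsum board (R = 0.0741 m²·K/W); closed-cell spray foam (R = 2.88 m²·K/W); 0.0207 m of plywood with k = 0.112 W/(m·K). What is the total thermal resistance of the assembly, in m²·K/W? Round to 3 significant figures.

0.0207/0.112 = 0.1848
R_total = 0.0741 + 2.88 + 0.1848 = 3.139 m²·K/W

3.14 m²·K/W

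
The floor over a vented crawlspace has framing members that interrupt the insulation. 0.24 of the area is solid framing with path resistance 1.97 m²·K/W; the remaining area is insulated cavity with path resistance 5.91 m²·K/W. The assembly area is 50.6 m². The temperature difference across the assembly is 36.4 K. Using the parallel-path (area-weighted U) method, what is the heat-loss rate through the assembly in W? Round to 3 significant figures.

U_eff = 0.76/5.91 + 0.24/1.97 = 0.1286 + 0.1218 = 0.2504
R_eff = 1/U_eff = 3.993 m²·K/W
Q = 50.6 × 36.4 / 3.993 = 461.2 W

461 W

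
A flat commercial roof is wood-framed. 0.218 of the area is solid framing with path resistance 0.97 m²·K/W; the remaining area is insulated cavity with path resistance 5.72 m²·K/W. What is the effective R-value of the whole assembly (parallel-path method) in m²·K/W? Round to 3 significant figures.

U_eff = 0.782/5.72 + 0.218/0.97 = 0.1367 + 0.2247 = 0.3615
R_eff = 1/U_eff = 2.767 m²·K/W

2.77 m²·K/W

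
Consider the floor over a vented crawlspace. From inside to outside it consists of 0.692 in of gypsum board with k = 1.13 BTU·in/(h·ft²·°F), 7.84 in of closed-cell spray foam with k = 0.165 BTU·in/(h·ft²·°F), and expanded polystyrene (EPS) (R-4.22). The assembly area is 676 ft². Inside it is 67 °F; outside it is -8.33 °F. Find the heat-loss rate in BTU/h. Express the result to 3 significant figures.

0.692/1.13 = 0.6124
7.84/0.165 = 47.52
R_total = 0.6124 + 47.52 + 4.22 = 52.35 ft²·°F·h/BTU
Q = A·ΔT/R = 676 × (67 − (-8.33)) / 52.35 = 972.8 BTU/h

973 BTU/h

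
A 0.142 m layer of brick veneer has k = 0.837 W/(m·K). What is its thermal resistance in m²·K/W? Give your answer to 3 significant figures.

R = L/k = 0.142/0.837 = 0.1697 m²·K/W

0.170 m²·K/W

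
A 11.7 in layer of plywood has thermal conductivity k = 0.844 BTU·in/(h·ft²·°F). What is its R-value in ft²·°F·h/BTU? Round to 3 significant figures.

R = L/k = 11.7/0.844 = 13.86 ft²·°F·h/BTU

13.9 ft²·°F·h/BTU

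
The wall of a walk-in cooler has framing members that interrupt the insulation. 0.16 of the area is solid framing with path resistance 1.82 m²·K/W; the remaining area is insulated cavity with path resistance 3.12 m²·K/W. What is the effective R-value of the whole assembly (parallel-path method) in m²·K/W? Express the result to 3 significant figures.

U_eff = 0.84/3.12 + 0.16/1.82 = 0.2692 + 0.08791 = 0.3571
R_eff = 1/U_eff = 2.8 m²·K/W

2.80 m²·K/W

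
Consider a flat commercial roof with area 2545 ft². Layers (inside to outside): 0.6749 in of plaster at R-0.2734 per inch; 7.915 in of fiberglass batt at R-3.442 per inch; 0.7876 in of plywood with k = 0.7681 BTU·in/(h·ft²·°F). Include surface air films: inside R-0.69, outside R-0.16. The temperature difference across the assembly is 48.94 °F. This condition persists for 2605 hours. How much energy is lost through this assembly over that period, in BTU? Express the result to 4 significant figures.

0.6749 × 0.2734 = 0.18452
7.915 × 3.442 = 27.243
0.7876/0.7681 = 1.0254
R_total = 0.69 + 0.18452 + 27.243 + 1.0254 + 0.16 = 29.303 ft²·°F·h/BTU
Q = 2545 × 48.94 / 29.303 = 4250.4 BTU/h
E = 4250.4 × 2605 = 11072000 BTU

11070000 BTU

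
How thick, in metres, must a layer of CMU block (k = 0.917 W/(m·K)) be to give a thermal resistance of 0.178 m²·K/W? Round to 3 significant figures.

L = R·k = 0.178 × 0.917 = 0.1632 m

0.163 m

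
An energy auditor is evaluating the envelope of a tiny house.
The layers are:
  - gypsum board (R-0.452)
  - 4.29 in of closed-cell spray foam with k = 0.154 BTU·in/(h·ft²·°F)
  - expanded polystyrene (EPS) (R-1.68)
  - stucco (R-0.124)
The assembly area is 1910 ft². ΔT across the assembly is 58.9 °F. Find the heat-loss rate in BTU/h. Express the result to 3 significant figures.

3740 BTU/h

4.29/0.154 = 27.86
R_total = 0.452 + 27.86 + 1.68 + 0.124 = 30.11 ft²·°F·h/BTU
Q = A·ΔT/R = 1910 × 58.9 / 30.11 = 3736 BTU/h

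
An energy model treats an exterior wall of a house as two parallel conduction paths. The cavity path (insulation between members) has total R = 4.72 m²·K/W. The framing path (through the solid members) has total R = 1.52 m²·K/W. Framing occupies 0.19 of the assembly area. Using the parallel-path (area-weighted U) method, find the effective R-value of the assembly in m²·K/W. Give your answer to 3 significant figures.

3.37 m²·K/W

U_eff = 0.81/4.72 + 0.19/1.52 = 0.1716 + 0.125 = 0.2966
R_eff = 1/U_eff = 3.371 m²·K/W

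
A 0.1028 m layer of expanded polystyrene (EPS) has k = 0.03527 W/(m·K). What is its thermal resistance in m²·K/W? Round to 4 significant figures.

R = L/k = 0.1028/0.03527 = 2.9147 m²·K/W

2.915 m²·K/W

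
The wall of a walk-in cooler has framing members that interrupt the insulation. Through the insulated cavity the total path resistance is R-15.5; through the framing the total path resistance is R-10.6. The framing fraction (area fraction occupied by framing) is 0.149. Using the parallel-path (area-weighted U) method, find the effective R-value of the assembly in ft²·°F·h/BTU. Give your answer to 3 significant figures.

U_eff = 0.851/15.5 + 0.149/10.6 = 0.0549 + 0.01406 = 0.06896
R_eff = 1/U_eff = 14.5 ft²·°F·h/BTU

14.5 ft²·°F·h/BTU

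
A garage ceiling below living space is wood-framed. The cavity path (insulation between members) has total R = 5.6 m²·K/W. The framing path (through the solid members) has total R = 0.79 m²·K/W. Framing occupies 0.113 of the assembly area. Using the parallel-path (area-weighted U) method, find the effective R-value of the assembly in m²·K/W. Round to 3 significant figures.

U_eff = 0.887/5.6 + 0.113/0.79 = 0.1584 + 0.143 = 0.3014
R_eff = 1/U_eff = 3.318 m²·K/W

3.32 m²·K/W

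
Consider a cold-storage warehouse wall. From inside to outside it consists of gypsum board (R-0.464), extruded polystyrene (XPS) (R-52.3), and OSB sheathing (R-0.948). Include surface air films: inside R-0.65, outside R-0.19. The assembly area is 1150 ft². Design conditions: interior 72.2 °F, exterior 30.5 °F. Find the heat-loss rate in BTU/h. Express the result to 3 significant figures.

R_total = 0.65 + 0.464 + 52.3 + 0.948 + 0.19 = 54.55 ft²·°F·h/BTU
Q = A·ΔT/R = 1150 × (72.2 − 30.5) / 54.55 = 879.1 BTU/h

879 BTU/h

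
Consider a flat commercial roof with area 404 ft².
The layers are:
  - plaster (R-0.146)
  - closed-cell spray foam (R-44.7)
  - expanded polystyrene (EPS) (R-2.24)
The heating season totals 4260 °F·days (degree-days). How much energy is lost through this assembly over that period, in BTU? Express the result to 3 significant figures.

877000 BTU

R_total = 0.146 + 44.7 + 2.24 = 47.09 ft²·°F·h/BTU
E = A × HDD × 24 / R = 404 × 4260 × 24 / 47.09 = 877200 BTU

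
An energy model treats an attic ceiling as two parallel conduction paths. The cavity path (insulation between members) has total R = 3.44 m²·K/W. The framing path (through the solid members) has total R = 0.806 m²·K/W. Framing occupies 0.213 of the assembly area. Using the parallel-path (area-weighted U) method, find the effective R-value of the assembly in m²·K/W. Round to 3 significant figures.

U_eff = 0.787/3.44 + 0.213/0.806 = 0.2288 + 0.2643 = 0.493
R_eff = 1/U_eff = 2.028 m²·K/W

2.03 m²·K/W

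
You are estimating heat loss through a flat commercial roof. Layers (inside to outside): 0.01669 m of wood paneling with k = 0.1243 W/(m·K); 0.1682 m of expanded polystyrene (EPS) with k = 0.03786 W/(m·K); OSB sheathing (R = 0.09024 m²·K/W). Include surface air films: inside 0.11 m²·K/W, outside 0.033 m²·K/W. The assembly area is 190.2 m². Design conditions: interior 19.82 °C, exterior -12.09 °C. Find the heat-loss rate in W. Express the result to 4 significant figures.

1262 W

0.01669/0.1243 = 0.13427
0.1682/0.03786 = 4.4427
R_total = 0.11 + 0.13427 + 4.4427 + 0.09024 + 0.033 = 4.8102 m²·K/W
Q = A·ΔT/R = 190.2 × (19.82 − (-12.09)) / 4.8102 = 1261.8 W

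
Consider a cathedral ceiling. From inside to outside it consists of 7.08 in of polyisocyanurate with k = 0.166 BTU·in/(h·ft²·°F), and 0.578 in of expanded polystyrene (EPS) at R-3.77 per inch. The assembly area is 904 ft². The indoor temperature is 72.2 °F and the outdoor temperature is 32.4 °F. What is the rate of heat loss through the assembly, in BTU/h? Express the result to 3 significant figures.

803 BTU/h

7.08/0.166 = 42.65
0.578 × 3.77 = 2.179
R_total = 42.65 + 2.179 = 44.83 ft²·°F·h/BTU
Q = A·ΔT/R = 904 × (72.2 − 32.4) / 44.83 = 802.6 BTU/h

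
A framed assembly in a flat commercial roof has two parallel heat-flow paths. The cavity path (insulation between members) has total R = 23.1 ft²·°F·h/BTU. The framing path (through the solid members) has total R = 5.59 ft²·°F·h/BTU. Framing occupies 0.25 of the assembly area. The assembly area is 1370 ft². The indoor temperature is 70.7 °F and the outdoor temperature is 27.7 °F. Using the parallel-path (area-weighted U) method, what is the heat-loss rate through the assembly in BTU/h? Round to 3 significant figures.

4550 BTU/h

U_eff = 0.75/23.1 + 0.25/5.59 = 0.03247 + 0.04472 = 0.07719
R_eff = 1/U_eff = 12.96 ft²·°F·h/BTU
Q = 1370 × (70.7 − 27.7) / 12.96 = 4547 BTU/h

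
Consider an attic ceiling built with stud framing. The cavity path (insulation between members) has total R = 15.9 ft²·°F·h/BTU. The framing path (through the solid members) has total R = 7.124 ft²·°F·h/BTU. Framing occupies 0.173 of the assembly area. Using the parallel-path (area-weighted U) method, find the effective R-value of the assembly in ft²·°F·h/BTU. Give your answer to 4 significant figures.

U_eff = 0.827/15.9 + 0.173/7.124 = 0.052013 + 0.024284 = 0.076297
R_eff = 1/U_eff = 13.107 ft²·°F·h/BTU

13.11 ft²·°F·h/BTU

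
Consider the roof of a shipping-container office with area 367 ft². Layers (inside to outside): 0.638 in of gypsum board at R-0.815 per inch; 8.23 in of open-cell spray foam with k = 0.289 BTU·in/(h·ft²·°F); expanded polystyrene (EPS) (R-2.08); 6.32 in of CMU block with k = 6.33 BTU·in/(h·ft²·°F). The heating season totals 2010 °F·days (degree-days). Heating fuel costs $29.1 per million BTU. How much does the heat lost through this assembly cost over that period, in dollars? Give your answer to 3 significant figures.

16.1 dollars

0.638 × 0.815 = 0.52
8.23/0.289 = 28.48
6.32/6.33 = 0.9984
R_total = 0.52 + 28.48 + 2.08 + 0.9984 = 32.08 ft²·°F·h/BTU
E = A × HDD × 24 / R = 367 × 2010 × 24 / 32.08 = 551900 BTU
Cost = 551900/10⁶ × 29.1 = $16.06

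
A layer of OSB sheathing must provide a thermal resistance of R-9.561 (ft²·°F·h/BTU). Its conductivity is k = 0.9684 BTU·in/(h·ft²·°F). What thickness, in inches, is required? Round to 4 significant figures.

9.259 in

L = R × k = 9.561 × 0.9684 = 9.2589 in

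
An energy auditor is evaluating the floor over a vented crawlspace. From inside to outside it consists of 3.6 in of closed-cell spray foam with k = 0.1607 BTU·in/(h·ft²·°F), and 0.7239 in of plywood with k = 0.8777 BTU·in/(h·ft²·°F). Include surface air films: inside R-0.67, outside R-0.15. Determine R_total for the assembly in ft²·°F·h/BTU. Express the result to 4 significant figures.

3.6/0.1607 = 22.402
0.7239/0.8777 = 0.82477
R_total = 0.67 + 22.402 + 0.82477 + 0.15 = 24.047 ft²·°F·h/BTU

24.05 ft²·°F·h/BTU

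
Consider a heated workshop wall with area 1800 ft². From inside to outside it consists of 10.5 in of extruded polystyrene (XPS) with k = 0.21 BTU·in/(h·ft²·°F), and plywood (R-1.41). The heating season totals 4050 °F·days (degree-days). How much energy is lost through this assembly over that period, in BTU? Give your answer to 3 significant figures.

10.5/0.21 = 50
R_total = 50 + 1.41 = 51.41 ft²·°F·h/BTU
E = A × HDD × 24 / R = 1800 × 4050 × 24 / 51.41 = 3403000 BTU

3400000 BTU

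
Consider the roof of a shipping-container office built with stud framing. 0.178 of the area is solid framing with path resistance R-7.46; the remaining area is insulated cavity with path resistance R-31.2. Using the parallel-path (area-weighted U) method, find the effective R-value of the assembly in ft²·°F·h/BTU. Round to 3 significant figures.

U_eff = 0.822/31.2 + 0.178/7.46 = 0.02635 + 0.02386 = 0.05021
R_eff = 1/U_eff = 19.92 ft²·°F·h/BTU

19.9 ft²·°F·h/BTU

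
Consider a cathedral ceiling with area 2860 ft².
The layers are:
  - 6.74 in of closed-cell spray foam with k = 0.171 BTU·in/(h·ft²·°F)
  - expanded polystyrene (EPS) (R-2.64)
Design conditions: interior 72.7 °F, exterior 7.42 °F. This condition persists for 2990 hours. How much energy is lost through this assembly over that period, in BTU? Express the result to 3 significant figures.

13300000 BTU

6.74/0.171 = 39.42
R_total = 39.42 + 2.64 = 42.06 ft²·°F·h/BTU
Q = 2860 × (72.7 − 7.42) / 42.06 = 4439 BTU/h
E = 4439 × 2990 = 13270000 BTU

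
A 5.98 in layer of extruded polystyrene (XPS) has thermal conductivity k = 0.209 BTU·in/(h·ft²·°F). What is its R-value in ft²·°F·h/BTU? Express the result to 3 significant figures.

28.6 ft²·°F·h/BTU

R = L/k = 5.98/0.209 = 28.61 ft²·°F·h/BTU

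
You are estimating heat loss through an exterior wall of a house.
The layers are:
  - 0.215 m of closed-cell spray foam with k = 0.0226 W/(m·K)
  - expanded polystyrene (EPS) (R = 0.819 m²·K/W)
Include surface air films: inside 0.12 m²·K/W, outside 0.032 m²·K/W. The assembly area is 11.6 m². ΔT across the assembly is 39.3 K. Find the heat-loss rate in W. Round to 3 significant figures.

0.215/0.0226 = 9.513
R_total = 0.12 + 9.513 + 0.819 + 0.032 = 10.48 m²·K/W
Q = A·ΔT/R = 11.6 × 39.3 / 10.48 = 43.48 W

43.5 W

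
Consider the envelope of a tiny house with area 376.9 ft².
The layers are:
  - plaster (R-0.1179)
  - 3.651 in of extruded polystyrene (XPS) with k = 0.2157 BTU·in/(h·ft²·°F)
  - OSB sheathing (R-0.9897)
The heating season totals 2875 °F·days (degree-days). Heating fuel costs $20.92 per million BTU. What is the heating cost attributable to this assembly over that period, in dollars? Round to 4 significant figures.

3.651/0.2157 = 16.926
R_total = 0.1179 + 16.926 + 0.9897 = 18.034 ft²·°F·h/BTU
E = A × HDD × 24 / R = 376.9 × 2875 × 24 / 18.034 = 1442100 BTU
Cost = 1442100/10⁶ × 20.92 = $30.168

30.17 dollars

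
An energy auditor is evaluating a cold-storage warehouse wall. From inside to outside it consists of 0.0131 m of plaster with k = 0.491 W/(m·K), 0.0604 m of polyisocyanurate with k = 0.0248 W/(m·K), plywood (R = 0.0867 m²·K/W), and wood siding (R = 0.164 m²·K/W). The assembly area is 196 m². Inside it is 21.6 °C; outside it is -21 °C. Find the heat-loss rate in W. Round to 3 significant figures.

0.0131/0.491 = 0.02668
0.0604/0.0248 = 2.435
R_total = 0.02668 + 2.435 + 0.0867 + 0.164 = 2.713 m²·K/W
Q = A·ΔT/R = 196 × (21.6 − (-21)) / 2.713 = 3078 W

3080 W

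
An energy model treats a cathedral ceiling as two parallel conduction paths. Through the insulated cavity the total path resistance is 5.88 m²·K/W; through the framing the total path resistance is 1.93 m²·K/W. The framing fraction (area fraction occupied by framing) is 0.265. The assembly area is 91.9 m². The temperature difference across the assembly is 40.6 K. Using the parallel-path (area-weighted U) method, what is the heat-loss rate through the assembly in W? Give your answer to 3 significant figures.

U_eff = 0.735/5.88 + 0.265/1.93 = 0.125 + 0.1373 = 0.2623
R_eff = 1/U_eff = 3.812 m²·K/W
Q = 91.9 × 40.6 / 3.812 = 978.7 W

979 W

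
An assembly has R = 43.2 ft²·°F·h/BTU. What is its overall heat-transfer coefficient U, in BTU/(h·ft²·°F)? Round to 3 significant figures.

0.0231 BTU/(h·ft²·°F)

U = 1/R = 1/43.2 = 0.02315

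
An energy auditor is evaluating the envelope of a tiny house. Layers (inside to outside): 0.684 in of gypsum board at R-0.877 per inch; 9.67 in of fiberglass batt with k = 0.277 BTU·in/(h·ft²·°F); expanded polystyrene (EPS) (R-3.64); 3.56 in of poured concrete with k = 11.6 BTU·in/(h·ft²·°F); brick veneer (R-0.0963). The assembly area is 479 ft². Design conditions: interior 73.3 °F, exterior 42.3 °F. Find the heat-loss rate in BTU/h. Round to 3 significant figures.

0.684 × 0.877 = 0.5999
9.67/0.277 = 34.91
3.56/11.6 = 0.3069
R_total = 0.5999 + 34.91 + 3.64 + 0.3069 + 0.0963 = 39.55 ft²·°F·h/BTU
Q = A·ΔT/R = 479 × (73.3 − 42.3) / 39.55 = 375.4 BTU/h

375 BTU/h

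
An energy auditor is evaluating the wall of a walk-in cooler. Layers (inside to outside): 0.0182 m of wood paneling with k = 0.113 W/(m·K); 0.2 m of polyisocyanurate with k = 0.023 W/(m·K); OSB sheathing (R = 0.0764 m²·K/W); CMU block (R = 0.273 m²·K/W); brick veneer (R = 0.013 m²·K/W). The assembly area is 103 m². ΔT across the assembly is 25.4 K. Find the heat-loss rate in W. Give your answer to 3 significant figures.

0.0182/0.113 = 0.1611
0.2/0.023 = 8.696
R_total = 0.1611 + 8.696 + 0.0764 + 0.273 + 0.013 = 9.219 m²·K/W
Q = A·ΔT/R = 103 × 25.4 / 9.219 = 283.8 W

284 W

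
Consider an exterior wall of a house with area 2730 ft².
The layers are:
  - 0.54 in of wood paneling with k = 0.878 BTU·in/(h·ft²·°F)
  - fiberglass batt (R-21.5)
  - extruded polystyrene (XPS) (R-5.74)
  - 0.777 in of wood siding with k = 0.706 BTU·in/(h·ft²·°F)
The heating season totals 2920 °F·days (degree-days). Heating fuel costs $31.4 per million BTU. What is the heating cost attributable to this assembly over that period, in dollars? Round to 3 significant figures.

207 dollars

0.54/0.878 = 0.615
0.777/0.706 = 1.101
R_total = 0.615 + 21.5 + 5.74 + 1.101 = 28.96 ft²·°F·h/BTU
E = A × HDD × 24 / R = 2730 × 2920 × 24 / 28.96 = 6607000 BTU
Cost = 6607000/10⁶ × 31.4 = $207.5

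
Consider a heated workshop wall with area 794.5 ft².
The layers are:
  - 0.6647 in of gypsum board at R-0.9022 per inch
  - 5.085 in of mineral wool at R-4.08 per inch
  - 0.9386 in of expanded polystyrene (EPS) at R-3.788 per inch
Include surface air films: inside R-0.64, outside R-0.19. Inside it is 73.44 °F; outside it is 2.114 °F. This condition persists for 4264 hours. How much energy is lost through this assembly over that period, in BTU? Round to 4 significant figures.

9390000 BTU

0.6647 × 0.9022 = 0.59969
5.085 × 4.08 = 20.747
0.9386 × 3.788 = 3.5554
R_total = 0.64 + 0.59969 + 20.747 + 3.5554 + 0.19 = 25.732 ft²·°F·h/BTU
Q = 794.5 × (73.44 − 2.114) / 25.732 = 2202.3 BTU/h
E = 2202.3 × 4264 = 9390500 BTU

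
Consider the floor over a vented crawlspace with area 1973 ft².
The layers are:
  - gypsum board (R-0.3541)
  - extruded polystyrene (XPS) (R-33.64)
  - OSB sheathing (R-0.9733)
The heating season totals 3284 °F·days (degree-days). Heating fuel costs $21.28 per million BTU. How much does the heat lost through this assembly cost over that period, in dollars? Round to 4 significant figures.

94.63 dollars

R_total = 0.3541 + 33.64 + 0.9733 = 34.967 ft²·°F·h/BTU
E = A × HDD × 24 / R = 1973 × 3284 × 24 / 34.967 = 4447100 BTU
Cost = 4447100/10⁶ × 21.28 = $94.635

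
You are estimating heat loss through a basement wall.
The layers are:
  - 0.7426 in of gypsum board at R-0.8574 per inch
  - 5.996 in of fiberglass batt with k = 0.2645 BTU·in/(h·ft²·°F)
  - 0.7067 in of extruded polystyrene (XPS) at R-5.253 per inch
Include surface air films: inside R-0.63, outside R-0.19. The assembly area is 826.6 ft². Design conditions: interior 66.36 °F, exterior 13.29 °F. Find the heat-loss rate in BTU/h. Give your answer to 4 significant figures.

0.7426 × 0.8574 = 0.63671
5.996/0.2645 = 22.669
0.7067 × 5.253 = 3.7123
R_total = 0.63 + 0.63671 + 22.669 + 3.7123 + 0.19 = 27.838 ft²·°F·h/BTU
Q = A·ΔT/R = 826.6 × (66.36 − 13.29) / 27.838 = 1575.8 BTU/h

1576 BTU/h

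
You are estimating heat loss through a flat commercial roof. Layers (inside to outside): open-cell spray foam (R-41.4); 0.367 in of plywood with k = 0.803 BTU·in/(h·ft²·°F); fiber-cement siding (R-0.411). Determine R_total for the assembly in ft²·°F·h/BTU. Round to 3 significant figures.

42.3 ft²·°F·h/BTU

0.367/0.803 = 0.457
R_total = 41.4 + 0.457 + 0.411 = 42.27 ft²·°F·h/BTU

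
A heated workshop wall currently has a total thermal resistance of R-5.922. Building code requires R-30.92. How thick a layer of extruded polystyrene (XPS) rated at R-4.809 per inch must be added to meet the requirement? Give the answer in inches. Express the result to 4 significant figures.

5.198 in

ΔR = 30.92 − 5.922 = 24.998 ft²·°F·h/BTU
L = ΔR / (R/in) = 24.998/4.809 = 5.1982 in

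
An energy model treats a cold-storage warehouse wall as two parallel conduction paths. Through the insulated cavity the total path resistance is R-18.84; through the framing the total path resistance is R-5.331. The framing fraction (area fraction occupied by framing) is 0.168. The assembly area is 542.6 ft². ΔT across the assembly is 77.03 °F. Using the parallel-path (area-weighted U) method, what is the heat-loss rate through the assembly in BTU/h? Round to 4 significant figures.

3163 BTU/h

U_eff = 0.832/18.84 + 0.168/5.331 = 0.044161 + 0.031514 = 0.075675
R_eff = 1/U_eff = 13.214 ft²·°F·h/BTU
Q = 542.6 × 77.03 / 13.214 = 3163 BTU/h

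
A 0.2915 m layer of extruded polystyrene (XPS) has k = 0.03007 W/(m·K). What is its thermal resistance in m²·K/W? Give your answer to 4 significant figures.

9.694 m²·K/W

R = L/k = 0.2915/0.03007 = 9.694 m²·K/W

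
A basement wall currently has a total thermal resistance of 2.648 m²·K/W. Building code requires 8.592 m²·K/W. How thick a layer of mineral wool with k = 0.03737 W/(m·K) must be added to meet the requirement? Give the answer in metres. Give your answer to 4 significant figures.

0.2221 m

ΔR = 8.592 − 2.648 = 5.944 m²·K/W
L = ΔR × k = 5.944 × 0.03737 = 0.22213 m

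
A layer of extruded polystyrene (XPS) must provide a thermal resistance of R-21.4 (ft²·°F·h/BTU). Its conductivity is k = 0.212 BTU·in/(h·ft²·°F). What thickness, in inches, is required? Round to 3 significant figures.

L = R × k = 21.4 × 0.212 = 4.537 in

4.54 in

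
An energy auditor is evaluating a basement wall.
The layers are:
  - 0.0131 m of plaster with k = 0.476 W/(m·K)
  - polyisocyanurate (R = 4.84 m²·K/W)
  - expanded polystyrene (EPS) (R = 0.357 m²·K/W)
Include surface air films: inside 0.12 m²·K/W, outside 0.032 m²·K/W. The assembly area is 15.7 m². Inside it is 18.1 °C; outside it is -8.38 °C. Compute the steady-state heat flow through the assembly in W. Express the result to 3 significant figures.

0.0131/0.476 = 0.02752
R_total = 0.12 + 0.02752 + 4.84 + 0.357 + 0.032 = 5.377 m²·K/W
Q = A·ΔT/R = 15.7 × (18.1 − (-8.38)) / 5.377 = 77.32 W

77.3 W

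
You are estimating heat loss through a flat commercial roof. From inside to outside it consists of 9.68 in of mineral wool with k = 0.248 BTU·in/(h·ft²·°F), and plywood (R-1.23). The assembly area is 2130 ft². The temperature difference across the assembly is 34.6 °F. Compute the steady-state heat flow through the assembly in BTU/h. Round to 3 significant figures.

1830 BTU/h

9.68/0.248 = 39.03
R_total = 39.03 + 1.23 = 40.26 ft²·°F·h/BTU
Q = A·ΔT/R = 2130 × 34.6 / 40.26 = 1830 BTU/h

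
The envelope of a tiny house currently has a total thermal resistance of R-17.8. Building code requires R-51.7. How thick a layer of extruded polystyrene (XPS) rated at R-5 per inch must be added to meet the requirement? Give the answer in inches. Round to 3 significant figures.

6.78 in

ΔR = 51.7 − 17.8 = 33.9 ft²·°F·h/BTU
L = ΔR / (R/in) = 33.9/5 = 6.78 in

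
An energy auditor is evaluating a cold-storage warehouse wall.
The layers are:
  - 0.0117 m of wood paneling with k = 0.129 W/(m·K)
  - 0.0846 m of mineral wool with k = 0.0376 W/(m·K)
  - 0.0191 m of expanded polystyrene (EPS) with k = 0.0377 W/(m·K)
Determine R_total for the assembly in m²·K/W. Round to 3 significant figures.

0.0117/0.129 = 0.0907
0.0846/0.0376 = 2.25
0.0191/0.0377 = 0.5066
R_total = 0.0907 + 2.25 + 0.5066 = 2.847 m²·K/W

2.85 m²·K/W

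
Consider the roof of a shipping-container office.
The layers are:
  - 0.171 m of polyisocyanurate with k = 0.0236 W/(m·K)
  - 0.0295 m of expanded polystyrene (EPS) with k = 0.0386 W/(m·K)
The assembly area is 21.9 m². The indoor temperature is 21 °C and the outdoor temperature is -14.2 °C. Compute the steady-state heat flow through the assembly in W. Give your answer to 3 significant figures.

0.171/0.0236 = 7.246
0.0295/0.0386 = 0.7642
R_total = 7.246 + 0.7642 = 8.01 m²·K/W
Q = A·ΔT/R = 21.9 × (21 − (-14.2)) / 8.01 = 96.24 W

96.2 W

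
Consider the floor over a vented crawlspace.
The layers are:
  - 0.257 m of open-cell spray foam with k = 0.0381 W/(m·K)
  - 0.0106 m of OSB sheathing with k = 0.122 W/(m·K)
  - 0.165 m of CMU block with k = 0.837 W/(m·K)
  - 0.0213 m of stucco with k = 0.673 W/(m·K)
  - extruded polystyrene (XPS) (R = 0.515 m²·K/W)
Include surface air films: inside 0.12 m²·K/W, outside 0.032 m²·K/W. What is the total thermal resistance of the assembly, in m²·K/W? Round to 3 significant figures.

0.257/0.0381 = 6.745
0.0106/0.122 = 0.08689
0.165/0.837 = 0.1971
0.0213/0.673 = 0.03165
R_total = 0.12 + 6.745 + 0.08689 + 0.1971 + 0.03165 + 0.515 + 0.032 = 7.728 m²·K/W

7.73 m²·K/W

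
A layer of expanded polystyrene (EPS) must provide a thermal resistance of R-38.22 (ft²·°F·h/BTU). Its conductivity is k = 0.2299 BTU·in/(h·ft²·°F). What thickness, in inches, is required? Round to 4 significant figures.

8.787 in

L = R × k = 38.22 × 0.2299 = 8.7868 in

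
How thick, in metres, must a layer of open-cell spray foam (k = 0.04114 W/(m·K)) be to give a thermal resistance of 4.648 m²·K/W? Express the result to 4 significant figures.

0.1912 m

L = R·k = 4.648 × 0.04114 = 0.19122 m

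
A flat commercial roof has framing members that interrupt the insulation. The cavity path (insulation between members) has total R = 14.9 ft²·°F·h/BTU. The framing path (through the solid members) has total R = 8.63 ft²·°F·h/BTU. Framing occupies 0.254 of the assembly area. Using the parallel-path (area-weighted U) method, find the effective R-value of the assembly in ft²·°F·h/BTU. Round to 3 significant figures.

12.6 ft²·°F·h/BTU

U_eff = 0.746/14.9 + 0.254/8.63 = 0.05007 + 0.02943 = 0.0795
R_eff = 1/U_eff = 12.58 ft²·°F·h/BTU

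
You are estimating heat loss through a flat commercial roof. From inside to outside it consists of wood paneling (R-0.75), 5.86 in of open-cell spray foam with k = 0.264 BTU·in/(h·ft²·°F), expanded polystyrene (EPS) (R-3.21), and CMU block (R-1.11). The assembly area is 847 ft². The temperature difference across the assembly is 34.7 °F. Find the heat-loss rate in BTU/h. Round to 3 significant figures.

5.86/0.264 = 22.2
R_total = 0.75 + 22.2 + 3.21 + 1.11 = 27.27 ft²·°F·h/BTU
Q = A·ΔT/R = 847 × 34.7 / 27.27 = 1078 BTU/h

1080 BTU/h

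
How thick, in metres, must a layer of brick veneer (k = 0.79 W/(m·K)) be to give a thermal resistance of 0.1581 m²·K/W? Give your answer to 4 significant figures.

0.1249 m

L = R·k = 0.1581 × 0.79 = 0.1249 m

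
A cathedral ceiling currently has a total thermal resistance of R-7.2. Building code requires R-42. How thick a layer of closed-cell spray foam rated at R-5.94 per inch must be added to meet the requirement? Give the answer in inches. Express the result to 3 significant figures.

5.86 in

ΔR = 42 − 7.2 = 34.8 ft²·°F·h/BTU
L = ΔR / (R/in) = 34.8/5.94 = 5.859 in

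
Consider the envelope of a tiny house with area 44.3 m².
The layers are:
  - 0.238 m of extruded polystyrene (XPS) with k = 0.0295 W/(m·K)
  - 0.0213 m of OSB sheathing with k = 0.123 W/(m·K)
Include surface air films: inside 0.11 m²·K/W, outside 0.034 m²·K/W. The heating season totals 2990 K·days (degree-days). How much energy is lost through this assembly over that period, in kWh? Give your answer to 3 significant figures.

379 kWh

0.238/0.0295 = 8.068
0.0213/0.123 = 0.1732
R_total = 0.11 + 8.068 + 0.1732 + 0.034 = 8.385 m²·K/W
E = A × HDD × 24 / R / 1000 = 44.3 × 2990 × 24 / 8.385 / 1000 = 379.1 kWh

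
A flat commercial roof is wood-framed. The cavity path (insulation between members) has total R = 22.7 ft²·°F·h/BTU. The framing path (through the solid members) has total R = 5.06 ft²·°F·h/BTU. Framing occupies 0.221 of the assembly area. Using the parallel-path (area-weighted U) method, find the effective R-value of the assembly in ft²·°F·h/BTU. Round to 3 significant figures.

U_eff = 0.779/22.7 + 0.221/5.06 = 0.03432 + 0.04368 = 0.07799
R_eff = 1/U_eff = 12.82 ft²·°F·h/BTU

12.8 ft²·°F·h/BTU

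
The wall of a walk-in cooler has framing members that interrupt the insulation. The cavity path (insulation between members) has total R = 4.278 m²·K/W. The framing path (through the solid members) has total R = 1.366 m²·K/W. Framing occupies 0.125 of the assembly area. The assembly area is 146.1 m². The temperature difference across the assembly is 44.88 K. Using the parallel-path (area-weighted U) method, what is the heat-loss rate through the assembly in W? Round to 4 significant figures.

1941 W

U_eff = 0.875/4.278 + 0.125/1.366 = 0.20453 + 0.091508 = 0.29604
R_eff = 1/U_eff = 3.3779 m²·K/W
Q = 146.1 × 44.88 / 3.3779 = 1941.1 W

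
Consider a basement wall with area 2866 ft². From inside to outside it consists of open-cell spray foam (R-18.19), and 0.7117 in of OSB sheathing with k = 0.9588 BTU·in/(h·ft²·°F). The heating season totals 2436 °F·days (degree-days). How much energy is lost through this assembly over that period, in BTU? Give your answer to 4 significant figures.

8850000 BTU

0.7117/0.9588 = 0.74228
R_total = 18.19 + 0.74228 = 18.932 ft²·°F·h/BTU
E = A × HDD × 24 / R = 2866 × 2436 × 24 / 18.932 = 8850400 BTU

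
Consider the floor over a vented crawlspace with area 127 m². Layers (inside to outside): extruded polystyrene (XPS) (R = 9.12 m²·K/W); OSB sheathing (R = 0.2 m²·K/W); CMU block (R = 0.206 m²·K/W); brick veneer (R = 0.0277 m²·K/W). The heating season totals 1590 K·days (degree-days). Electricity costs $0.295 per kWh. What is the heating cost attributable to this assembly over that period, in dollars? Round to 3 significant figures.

R_total = 9.12 + 0.2 + 0.206 + 0.0277 = 9.554 m²·K/W
E = A × HDD × 24 / R / 1000 = 127 × 1590 × 24 / 9.554 / 1000 = 507.3 kWh
Cost = 507.3 × 0.295 = $149.6

150 dollars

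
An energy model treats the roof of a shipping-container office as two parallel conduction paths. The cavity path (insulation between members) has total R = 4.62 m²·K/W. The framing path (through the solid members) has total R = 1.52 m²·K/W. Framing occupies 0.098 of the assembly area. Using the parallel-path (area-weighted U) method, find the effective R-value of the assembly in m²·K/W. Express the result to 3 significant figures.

U_eff = 0.902/4.62 + 0.098/1.52 = 0.1952 + 0.06447 = 0.2597
R_eff = 1/U_eff = 3.85 m²·K/W

3.85 m²·K/W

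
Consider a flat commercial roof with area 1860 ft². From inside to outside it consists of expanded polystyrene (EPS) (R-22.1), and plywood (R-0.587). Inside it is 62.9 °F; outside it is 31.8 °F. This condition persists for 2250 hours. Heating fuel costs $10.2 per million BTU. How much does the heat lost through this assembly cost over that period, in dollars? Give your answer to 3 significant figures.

58.5 dollars

R_total = 22.1 + 0.587 = 22.69 ft²·°F·h/BTU
Q = 1860 × (62.9 − 31.8) / 22.69 = 2550 BTU/h
E = 2550 × 2250 = 5737000 BTU
Cost = 5737000/10⁶ × 10.2 = $58.52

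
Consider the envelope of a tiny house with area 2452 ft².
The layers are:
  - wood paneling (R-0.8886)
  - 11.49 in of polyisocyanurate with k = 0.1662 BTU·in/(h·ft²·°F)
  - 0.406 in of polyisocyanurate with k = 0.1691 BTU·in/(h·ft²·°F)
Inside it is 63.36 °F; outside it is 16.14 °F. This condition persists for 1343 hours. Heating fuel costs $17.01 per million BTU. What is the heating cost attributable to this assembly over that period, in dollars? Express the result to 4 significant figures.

36.52 dollars

11.49/0.1662 = 69.134
0.406/0.1691 = 2.4009
R_total = 0.8886 + 69.134 + 2.4009 = 72.423 ft²·°F·h/BTU
Q = 2452 × (63.36 − 16.14) / 72.423 = 1598.7 BTU/h
E = 1598.7 × 1343 = 2147100 BTU
Cost = 2147100/10⁶ × 17.01 = $36.522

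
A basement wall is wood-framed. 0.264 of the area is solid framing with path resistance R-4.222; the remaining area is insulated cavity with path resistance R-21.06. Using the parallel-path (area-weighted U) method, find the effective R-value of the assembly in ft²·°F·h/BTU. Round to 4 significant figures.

10.26 ft²·°F·h/BTU

U_eff = 0.736/21.06 + 0.264/4.222 = 0.034948 + 0.06253 = 0.097477
R_eff = 1/U_eff = 10.259 ft²·°F·h/BTU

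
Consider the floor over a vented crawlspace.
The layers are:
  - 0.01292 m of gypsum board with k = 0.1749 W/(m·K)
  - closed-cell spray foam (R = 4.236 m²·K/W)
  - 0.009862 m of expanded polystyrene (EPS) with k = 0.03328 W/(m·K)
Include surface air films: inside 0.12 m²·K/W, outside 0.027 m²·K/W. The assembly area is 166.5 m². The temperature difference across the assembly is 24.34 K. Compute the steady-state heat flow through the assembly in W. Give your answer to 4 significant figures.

852.6 W

0.01292/0.1749 = 0.073871
0.009862/0.03328 = 0.29633
R_total = 0.12 + 0.073871 + 4.236 + 0.29633 + 0.027 = 4.7532 m²·K/W
Q = A·ΔT/R = 166.5 × 24.34 / 4.7532 = 852.61 W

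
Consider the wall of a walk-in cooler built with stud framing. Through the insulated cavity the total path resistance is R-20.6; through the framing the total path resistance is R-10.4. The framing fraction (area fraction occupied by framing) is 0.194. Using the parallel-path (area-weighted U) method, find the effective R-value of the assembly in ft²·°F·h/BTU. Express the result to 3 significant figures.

17.3 ft²·°F·h/BTU

U_eff = 0.806/20.6 + 0.194/10.4 = 0.03913 + 0.01865 = 0.05778
R_eff = 1/U_eff = 17.31 ft²·°F·h/BTU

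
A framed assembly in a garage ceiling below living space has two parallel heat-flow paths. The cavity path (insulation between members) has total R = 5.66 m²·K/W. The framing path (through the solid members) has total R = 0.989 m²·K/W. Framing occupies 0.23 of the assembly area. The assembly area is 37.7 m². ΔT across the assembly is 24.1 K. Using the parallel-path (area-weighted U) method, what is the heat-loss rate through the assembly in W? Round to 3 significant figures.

U_eff = 0.77/5.66 + 0.23/0.989 = 0.136 + 0.2326 = 0.3686
R_eff = 1/U_eff = 2.713 m²·K/W
Q = 37.7 × 24.1 / 2.713 = 334.9 W

335 W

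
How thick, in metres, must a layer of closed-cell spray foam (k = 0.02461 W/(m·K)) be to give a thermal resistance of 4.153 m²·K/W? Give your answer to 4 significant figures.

0.1022 m

L = R·k = 4.153 × 0.02461 = 0.10221 m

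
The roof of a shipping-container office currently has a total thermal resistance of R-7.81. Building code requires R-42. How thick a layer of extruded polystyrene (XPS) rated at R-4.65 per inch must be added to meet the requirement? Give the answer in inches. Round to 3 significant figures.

7.35 in

ΔR = 42 − 7.81 = 34.19 ft²·°F·h/BTU
L = ΔR / (R/in) = 34.19/4.65 = 7.353 in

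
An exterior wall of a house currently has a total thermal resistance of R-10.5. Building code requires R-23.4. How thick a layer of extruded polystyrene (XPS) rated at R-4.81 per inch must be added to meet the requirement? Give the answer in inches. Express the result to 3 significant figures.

2.68 in

ΔR = 23.4 − 10.5 = 12.9 ft²·°F·h/BTU
L = ΔR / (R/in) = 12.9/4.81 = 2.682 in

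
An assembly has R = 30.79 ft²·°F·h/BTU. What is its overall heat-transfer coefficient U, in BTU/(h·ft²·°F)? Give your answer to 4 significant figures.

0.03248 BTU/(h·ft²·°F)

U = 1/R = 1/30.79 = 0.032478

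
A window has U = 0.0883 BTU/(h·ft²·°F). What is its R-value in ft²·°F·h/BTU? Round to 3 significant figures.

11.3 ft²·°F·h/BTU

R = 1/U = 1/0.0883 = 11.33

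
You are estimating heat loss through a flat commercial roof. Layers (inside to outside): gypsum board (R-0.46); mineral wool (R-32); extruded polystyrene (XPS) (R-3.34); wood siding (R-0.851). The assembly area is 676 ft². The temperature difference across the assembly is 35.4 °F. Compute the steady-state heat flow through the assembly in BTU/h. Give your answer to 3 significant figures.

R_total = 0.46 + 32 + 3.34 + 0.851 = 36.65 ft²·°F·h/BTU
Q = A·ΔT/R = 676 × 35.4 / 36.65 = 652.9 BTU/h

653 BTU/h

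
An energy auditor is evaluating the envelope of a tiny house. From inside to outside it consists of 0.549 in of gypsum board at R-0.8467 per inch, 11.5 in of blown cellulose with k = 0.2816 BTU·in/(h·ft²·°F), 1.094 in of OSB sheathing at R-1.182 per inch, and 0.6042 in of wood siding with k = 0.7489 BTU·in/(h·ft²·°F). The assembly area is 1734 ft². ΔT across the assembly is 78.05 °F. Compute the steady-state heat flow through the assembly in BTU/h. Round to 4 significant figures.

3118 BTU/h

0.549 × 0.8467 = 0.46484
11.5/0.2816 = 40.838
1.094 × 1.182 = 1.2931
0.6042/0.7489 = 0.80678
R_total = 0.46484 + 40.838 + 1.2931 + 0.80678 = 43.403 ft²·°F·h/BTU
Q = A·ΔT/R = 1734 × 78.05 / 43.403 = 3118.2 BTU/h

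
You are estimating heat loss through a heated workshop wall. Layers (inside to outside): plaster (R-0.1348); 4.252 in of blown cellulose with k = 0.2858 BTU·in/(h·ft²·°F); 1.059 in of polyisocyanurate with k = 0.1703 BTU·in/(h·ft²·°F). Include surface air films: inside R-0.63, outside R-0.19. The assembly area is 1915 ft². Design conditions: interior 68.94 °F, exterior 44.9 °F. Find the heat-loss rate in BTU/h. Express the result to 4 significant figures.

4.252/0.2858 = 14.878
1.059/0.1703 = 6.2184
R_total = 0.63 + 0.1348 + 14.878 + 6.2184 + 0.19 = 22.051 ft²·°F·h/BTU
Q = A·ΔT/R = 1915 × (68.94 − 44.9) / 22.051 = 2087.8 BTU/h

2088 BTU/h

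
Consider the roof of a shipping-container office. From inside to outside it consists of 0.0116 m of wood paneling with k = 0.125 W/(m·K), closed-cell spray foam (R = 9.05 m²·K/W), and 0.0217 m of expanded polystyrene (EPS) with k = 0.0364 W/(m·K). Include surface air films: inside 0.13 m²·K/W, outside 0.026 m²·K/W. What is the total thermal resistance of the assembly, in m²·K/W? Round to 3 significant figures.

9.89 m²·K/W

0.0116/0.125 = 0.0928
0.0217/0.0364 = 0.5962
R_total = 0.13 + 0.0928 + 9.05 + 0.5962 + 0.026 = 9.895 m²·K/W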